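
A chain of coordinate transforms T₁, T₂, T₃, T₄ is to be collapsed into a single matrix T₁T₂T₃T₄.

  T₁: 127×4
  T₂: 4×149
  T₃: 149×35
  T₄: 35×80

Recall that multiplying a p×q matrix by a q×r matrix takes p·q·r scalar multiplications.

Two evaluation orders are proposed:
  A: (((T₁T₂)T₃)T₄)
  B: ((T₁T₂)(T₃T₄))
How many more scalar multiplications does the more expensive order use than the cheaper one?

913135

Order A = (((T₁T₂)T₃)T₄): (T₁T₂): 127×4 by 4×149 → 127×149, cost 127·4·149 = 75692; ((T₁T₂)T₃): 127×149 by 149×35 → 127×35, cost 127·149·35 = 662305; cumulative 737997; (((T₁T₂)T₃)T₄): 127×35 by 35×80 → 127×80, cost 127·35·80 = 355600; cumulative 1093597. Total 1093597.
Order B = ((T₁T₂)(T₃T₄)): (T₁T₂): 127×4 by 4×149 → 127×149, cost 127·4·149 = 75692; (T₃T₄): 149×35 by 35×80 → 149×80, cost 149·35·80 = 417200; ((T₁T₂)(T₃T₄)): 127×149 by 149×80 → 127×80, cost 127·149·80 = 1513840; cumulative 2006732. Total 2006732.
Difference: |1093597 − 2006732| = 913135.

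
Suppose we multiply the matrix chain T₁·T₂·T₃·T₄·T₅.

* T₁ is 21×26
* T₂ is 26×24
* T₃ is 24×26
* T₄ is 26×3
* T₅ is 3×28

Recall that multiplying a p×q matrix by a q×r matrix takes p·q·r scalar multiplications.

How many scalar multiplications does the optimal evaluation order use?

Adjacent pairs: T₁T₂ = 21·26·24 = 13104; T₂T₃ = 26·24·26 = 16224; T₃T₄ = 24·26·3 = 1872; T₄T₅ = 26·3·28 = 2184.
Length 3: T₁..T₃: k=1: 0+16224+21·26·26=30420; k=2: 13104+0+21·24·26=26208 → min 26208 | T₂..T₄: k=2: 0+1872+26·24·3=3744; k=3: 16224+0+26·26·3=18252 → min 3744 | T₃..T₅: k=3: 0+2184+24·26·28=19656; k=4: 1872+0+24·3·28=3888 → min 3888.
Length 4: T₁..T₄: k=1: 0+3744+21·26·3=5382; k=2: 13104+1872+21·24·3=16488; k=3: 26208+0+21·26·3=27846 → min 5382 | T₂..T₅: k=2: 0+3888+26·24·28=21360; k=3: 16224+2184+26·26·28=37336; k=4: 3744+0+26·3·28=5928 → min 5928.
Length 5: T₁..T₅: k=1: 0+5928+21·26·28=21216; k=2: 13104+3888+21·24·28=31104; k=3: 26208+2184+21·26·28=43680; k=4: 5382+0+21·3·28=7146 → min 7146.
Optimal order: ((T₁·(T₂·(T₃·T₄)))·T₅) with cost 7146.

7146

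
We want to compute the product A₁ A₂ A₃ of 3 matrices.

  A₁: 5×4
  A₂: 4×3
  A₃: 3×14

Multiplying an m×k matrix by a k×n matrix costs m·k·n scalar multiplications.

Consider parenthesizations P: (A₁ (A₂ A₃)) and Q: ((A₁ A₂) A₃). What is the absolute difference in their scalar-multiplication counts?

178

Order P = (A₁ (A₂ A₃)): (A₂ A₃): 4×3 by 3×14 → 4×14, cost 4·3·14 = 168; (A₁ (A₂ A₃)): 5×4 by 4×14 → 5×14, cost 5·4·14 = 280; cumulative 448. Total 448.
Order Q = ((A₁ A₂) A₃): (A₁ A₂): 5×4 by 4×3 → 5×3, cost 5·4·3 = 60; ((A₁ A₂) A₃): 5×3 by 3×14 → 5×14, cost 5·3·14 = 210; cumulative 270. Total 270.
Difference: |448 − 270| = 178.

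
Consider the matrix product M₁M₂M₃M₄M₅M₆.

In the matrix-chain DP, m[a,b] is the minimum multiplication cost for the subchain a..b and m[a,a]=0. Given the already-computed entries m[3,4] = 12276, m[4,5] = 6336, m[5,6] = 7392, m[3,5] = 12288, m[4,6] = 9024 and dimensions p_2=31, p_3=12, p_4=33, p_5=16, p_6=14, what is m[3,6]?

14232

m[3,6] = min over k∈[3,5] of m[3,k]+m[k+1,6]+p_{2}·p_k·p_{6}.
k=3: 0 + 9024 + 31·12·14 = 14232; k=4: 12276 + 7392 + 31·33·14 = 33990; k=5: 12288 + 0 + 31·16·14 = 19232.
Minimum: 14232 at k=3.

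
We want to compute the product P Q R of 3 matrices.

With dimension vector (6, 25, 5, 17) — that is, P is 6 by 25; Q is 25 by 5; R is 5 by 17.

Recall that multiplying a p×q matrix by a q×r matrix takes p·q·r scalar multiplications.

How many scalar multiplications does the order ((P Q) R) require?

1260

(P Q): 6×25 by 25×5 → 6×5, cost 6·25·5 = 750
((P Q) R): 6×5 by 5×17 → 6×17, cost 6·5·17 = 510; cumulative 1260
Total: 1260 scalar multiplications.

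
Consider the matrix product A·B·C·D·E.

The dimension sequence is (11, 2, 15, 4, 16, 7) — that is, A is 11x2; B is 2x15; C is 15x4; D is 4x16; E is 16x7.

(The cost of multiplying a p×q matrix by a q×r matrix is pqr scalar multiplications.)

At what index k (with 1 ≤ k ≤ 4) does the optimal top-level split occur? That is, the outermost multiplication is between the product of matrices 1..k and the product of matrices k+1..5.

1

Adjacent pairs: AB = 11·2·15 = 330; BC = 2·15·4 = 120; CD = 15·4·16 = 960; DE = 4·16·7 = 448.
Length 3: A..C: k=1: 0+120+11·2·4=208; k=2: 330+0+11·15·4=990 → min 208 | B..D: k=2: 0+960+2·15·16=1440; k=3: 120+0+2·4·16=248 → min 248 | C..E: k=3: 0+448+15·4·7=868; k=4: 960+0+15·16·7=2640 → min 868.
Length 4: A..D: k=1: 0+248+11·2·16=600; k=2: 330+960+11·15·16=3930; k=3: 208+0+11·4·16=912 → min 600 | B..E: k=2: 0+868+2·15·7=1078; k=3: 120+448+2·4·7=624; k=4: 248+0+2·16·7=472 → min 472.
Top-level splits: k=1: (A..A)·(B..E) → 0+472+11·2·7 = 626; k=2: (A..B)·(C..E) → 330+868+11·15·7 = 2353; k=3: (A..C)·(D..E) → 208+448+11·4·7 = 964; k=4: (A..D)·(E..E) → 600+0+11·16·7 = 1832.
Best split is after A, i.e. k = 1.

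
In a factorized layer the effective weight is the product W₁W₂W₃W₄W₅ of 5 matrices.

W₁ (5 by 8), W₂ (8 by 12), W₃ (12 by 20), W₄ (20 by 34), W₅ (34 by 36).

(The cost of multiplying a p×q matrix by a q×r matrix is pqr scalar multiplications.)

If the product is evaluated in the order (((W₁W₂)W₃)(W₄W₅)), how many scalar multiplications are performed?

29760

(W₁W₂): 5×8 by 8×12 → 5×12, cost 5·8·12 = 480
((W₁W₂)W₃): 5×12 by 12×20 → 5×20, cost 5·12·20 = 1200; cumulative 1680
(W₄W₅): 20×34 by 34×36 → 20×36, cost 20·34·36 = 24480
(((W₁W₂)W₃)(W₄W₅)): 5×20 by 20×36 → 5×36, cost 5·20·36 = 3600; cumulative 29760
Total: 29760 scalar multiplications.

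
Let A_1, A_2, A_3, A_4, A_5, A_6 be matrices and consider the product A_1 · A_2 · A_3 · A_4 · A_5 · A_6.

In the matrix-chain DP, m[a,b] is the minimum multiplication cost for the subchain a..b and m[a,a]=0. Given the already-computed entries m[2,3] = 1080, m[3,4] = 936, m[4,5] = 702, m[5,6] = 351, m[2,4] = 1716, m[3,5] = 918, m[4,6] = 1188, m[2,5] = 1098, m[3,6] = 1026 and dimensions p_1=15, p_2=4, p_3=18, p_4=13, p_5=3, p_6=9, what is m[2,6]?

1503

m[2,6] = min over k∈[2,5] of m[2,k]+m[k+1,6]+p_{1}·p_k·p_{6}.
k=2: 0 + 1026 + 15·4·9 = 1566; k=3: 1080 + 1188 + 15·18·9 = 4698; k=4: 1716 + 351 + 15·13·9 = 3822; k=5: 1098 + 0 + 15·3·9 = 1503.
Minimum: 1503 at k=5.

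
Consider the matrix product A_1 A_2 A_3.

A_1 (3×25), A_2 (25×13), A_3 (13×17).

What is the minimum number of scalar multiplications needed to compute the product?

1638

Order (A_1 (A_2 A_3)): (A_2 A_3): 25×13 by 13×17 → 25×17, cost 25·13·17 = 5525; (A_1 (A_2 A_3)): 3×25 by 25×17 → 3×17, cost 3·25·17 = 1275; cumulative 6800. Total 6800.
Order ((A_1 A_2) A_3): (A_1 A_2): 3×25 by 25×13 → 3×13, cost 3·25·13 = 975; ((A_1 A_2) A_3): 3×13 by 13×17 → 3×17, cost 3·13·17 = 663; cumulative 1638. Total 1638.
Minimum: 1638.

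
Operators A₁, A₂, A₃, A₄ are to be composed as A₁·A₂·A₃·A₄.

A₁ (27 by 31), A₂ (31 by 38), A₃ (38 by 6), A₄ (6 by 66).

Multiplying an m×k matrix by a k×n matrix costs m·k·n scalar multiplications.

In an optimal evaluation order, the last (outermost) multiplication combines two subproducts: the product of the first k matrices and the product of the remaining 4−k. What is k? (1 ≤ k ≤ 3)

3

Adjacent pairs: A₁A₂ = 27·31·38 = 31806; A₂A₃ = 31·38·6 = 7068; A₃A₄ = 38·6·66 = 15048.
Length 3: A₁..A₃: k=1: 0+7068+27·31·6=12090; k=2: 31806+0+27·38·6=37962 → min 12090 | A₂..A₄: k=2: 0+15048+31·38·66=92796; k=3: 7068+0+31·6·66=19344 → min 19344.
Top-level splits: k=1: (A₁..A₁)·(A₂..A₄) → 0+19344+27·31·66 = 74586; k=2: (A₁..A₂)·(A₃..A₄) → 31806+15048+27·38·66 = 114570; k=3: (A₁..A₃)·(A₄..A₄) → 12090+0+27·6·66 = 22782.
Best split is after A₃, i.e. k = 3.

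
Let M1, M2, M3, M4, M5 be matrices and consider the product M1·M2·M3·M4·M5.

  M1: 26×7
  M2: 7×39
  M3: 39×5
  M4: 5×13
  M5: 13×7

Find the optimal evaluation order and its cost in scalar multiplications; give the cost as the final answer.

Adjacent pairs: M1M2 = 26·7·39 = 7098; M2M3 = 7·39·5 = 1365; M3M4 = 39·5·13 = 2535; M4M5 = 5·13·7 = 455.
Length 3: M1..M3: k=1: 0+1365+26·7·5=2275; k=2: 7098+0+26·39·5=12168 → min 2275 | M2..M4: k=2: 0+2535+7·39·13=6084; k=3: 1365+0+7·5·13=1820 → min 1820 | M3..M5: k=3: 0+455+39·5·7=1820; k=4: 2535+0+39·13·7=6084 → min 1820.
Length 4: M1..M4: k=1: 0+1820+26·7·13=4186; k=2: 7098+2535+26·39·13=22815; k=3: 2275+0+26·5·13=3965 → min 3965 | M2..M5: k=2: 0+1820+7·39·7=3731; k=3: 1365+455+7·5·7=2065; k=4: 1820+0+7·13·7=2457 → min 2065.
Length 5: M1..M5: k=1: 0+2065+26·7·7=3339; k=2: 7098+1820+26·39·7=16016; k=3: 2275+455+26·5·7=3640; k=4: 3965+0+26·13·7=6331 → min 3339.
Optimal parenthesization: (M1·((M2·M3)·(M4·M5))) with cost 3339.

3339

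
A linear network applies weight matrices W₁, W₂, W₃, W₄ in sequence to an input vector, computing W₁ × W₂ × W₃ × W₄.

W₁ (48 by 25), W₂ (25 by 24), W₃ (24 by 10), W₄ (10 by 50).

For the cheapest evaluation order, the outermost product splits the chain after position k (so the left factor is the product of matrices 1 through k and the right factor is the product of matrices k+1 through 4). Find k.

Adjacent pairs: W₁W₂ = 48·25·24 = 28800; W₂W₃ = 25·24·10 = 6000; W₃W₄ = 24·10·50 = 12000.
Length 3: W₁..W₃: k=1: 0+6000+48·25·10=18000; k=2: 28800+0+48·24·10=40320 → min 18000 | W₂..W₄: k=2: 0+12000+25·24·50=42000; k=3: 6000+0+25·10·50=18500 → min 18500.
Top-level splits: k=1: (W₁..W₁)·(W₂..W₄) → 0+18500+48·25·50 = 78500; k=2: (W₁..W₂)·(W₃..W₄) → 28800+12000+48·24·50 = 98400; k=3: (W₁..W₃)·(W₄..W₄) → 18000+0+48·10·50 = 42000.
Best split is after W₃, i.e. k = 3.

3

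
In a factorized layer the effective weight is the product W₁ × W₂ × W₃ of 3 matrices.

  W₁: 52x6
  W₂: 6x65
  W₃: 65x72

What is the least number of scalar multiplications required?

Order (W₁ × (W₂ × W₃)): (W₂ × W₃): 6×65 by 65×72 → 6×72, cost 6·65·72 = 28080; (W₁ × (W₂ × W₃)): 52×6 by 6×72 → 52×72, cost 52·6·72 = 22464; cumulative 50544. Total 50544.
Order ((W₁ × W₂) × W₃): (W₁ × W₂): 52×6 by 6×65 → 52×65, cost 52·6·65 = 20280; ((W₁ × W₂) × W₃): 52×65 by 65×72 → 52×72, cost 52·65·72 = 243360; cumulative 263640. Total 263640.
Minimum: 50544.

50544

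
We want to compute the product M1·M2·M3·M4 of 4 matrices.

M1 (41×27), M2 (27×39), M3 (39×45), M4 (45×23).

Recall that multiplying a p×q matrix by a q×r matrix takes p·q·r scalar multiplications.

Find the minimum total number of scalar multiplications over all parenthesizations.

90045

Adjacent pairs: M1M2 = 41·27·39 = 43173; M2M3 = 27·39·45 = 47385; M3M4 = 39·45·23 = 40365.
Length 3: M1..M3: k=1: 0+47385+41·27·45=97200; k=2: 43173+0+41·39·45=115128 → min 97200 | M2..M4: k=2: 0+40365+27·39·23=64584; k=3: 47385+0+27·45·23=75330 → min 64584.
Length 4: M1..M4: k=1: 0+64584+41·27·23=90045; k=2: 43173+40365+41·39·23=120315; k=3: 97200+0+41·45·23=139635 → min 90045.
Optimal order: (M1·(M2·(M3·M4))) with cost 90045.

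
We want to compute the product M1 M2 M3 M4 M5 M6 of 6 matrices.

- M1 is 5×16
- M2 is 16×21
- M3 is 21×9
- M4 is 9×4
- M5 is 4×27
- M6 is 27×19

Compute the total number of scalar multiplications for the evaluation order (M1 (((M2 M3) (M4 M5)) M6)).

17612

(M2 M3): 16×21 by 21×9 → 16×9, cost 16·21·9 = 3024
(M4 M5): 9×4 by 4×27 → 9×27, cost 9·4·27 = 972
((M2 M3) (M4 M5)): 16×9 by 9×27 → 16×27, cost 16·9·27 = 3888; cumulative 7884
(((M2 M3) (M4 M5)) M6): 16×27 by 27×19 → 16×19, cost 16·27·19 = 8208; cumulative 16092
(M1 (((M2 M3) (M4 M5)) M6)): 5×16 by 16×19 → 5×19, cost 5·16·19 = 1520; cumulative 17612
Total: 17612 scalar multiplications.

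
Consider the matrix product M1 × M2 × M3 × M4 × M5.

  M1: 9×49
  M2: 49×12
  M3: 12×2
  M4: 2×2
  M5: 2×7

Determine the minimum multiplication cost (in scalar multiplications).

2212

Adjacent pairs: M1M2 = 9·49·12 = 5292; M2M3 = 49·12·2 = 1176; M3M4 = 12·2·2 = 48; M4M5 = 2·2·7 = 28.
Length 3: M1..M3: k=1: 0+1176+9·49·2=2058; k=2: 5292+0+9·12·2=5508 → min 2058 | M2..M4: k=2: 0+48+49·12·2=1224; k=3: 1176+0+49·2·2=1372 → min 1224 | M3..M5: k=3: 0+28+12·2·7=196; k=4: 48+0+12·2·7=216 → min 196.
Length 4: M1..M4: k=1: 0+1224+9·49·2=2106; k=2: 5292+48+9·12·2=5556; k=3: 2058+0+9·2·2=2094 → min 2094 | M2..M5: k=2: 0+196+49·12·7=4312; k=3: 1176+28+49·2·7=1890; k=4: 1224+0+49·2·7=1910 → min 1890.
Length 5: M1..M5: k=1: 0+1890+9·49·7=4977; k=2: 5292+196+9·12·7=6244; k=3: 2058+28+9·2·7=2212; k=4: 2094+0+9·2·7=2220 → min 2212.
Optimal order: ((M1 × (M2 × M3)) × (M4 × M5)) with cost 2212.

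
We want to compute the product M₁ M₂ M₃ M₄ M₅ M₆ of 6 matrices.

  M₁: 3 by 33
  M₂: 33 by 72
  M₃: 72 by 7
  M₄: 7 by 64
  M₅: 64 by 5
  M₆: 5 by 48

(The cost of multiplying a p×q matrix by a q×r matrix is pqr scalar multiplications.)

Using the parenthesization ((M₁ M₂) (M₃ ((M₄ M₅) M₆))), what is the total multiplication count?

45608

(M₁ M₂): 3×33 by 33×72 → 3×72, cost 3·33·72 = 7128
(M₄ M₅): 7×64 by 64×5 → 7×5, cost 7·64·5 = 2240
((M₄ M₅) M₆): 7×5 by 5×48 → 7×48, cost 7·5·48 = 1680; cumulative 3920
(M₃ ((M₄ M₅) M₆)): 72×7 by 7×48 → 72×48, cost 72·7·48 = 24192; cumulative 28112
((M₁ M₂) (M₃ ((M₄ M₅) M₆))): 3×72 by 72×48 → 3×48, cost 3·72·48 = 10368; cumulative 45608
Total: 45608 scalar multiplications.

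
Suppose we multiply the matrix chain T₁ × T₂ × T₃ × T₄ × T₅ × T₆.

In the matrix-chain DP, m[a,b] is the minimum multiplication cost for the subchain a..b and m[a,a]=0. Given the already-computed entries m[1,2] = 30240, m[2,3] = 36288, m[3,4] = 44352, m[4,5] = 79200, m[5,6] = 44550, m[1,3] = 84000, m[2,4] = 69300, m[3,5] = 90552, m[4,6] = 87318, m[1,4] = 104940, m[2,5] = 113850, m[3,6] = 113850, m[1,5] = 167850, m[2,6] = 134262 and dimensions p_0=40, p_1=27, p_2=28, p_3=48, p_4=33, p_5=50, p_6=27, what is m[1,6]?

m[1,6] = min over k∈[1,5] of m[1,k]+m[k+1,6]+p_{0}·p_k·p_{6}.
k=1: 0 + 134262 + 40·27·27 = 163422; k=2: 30240 + 113850 + 40·28·27 = 174330; k=3: 84000 + 87318 + 40·48·27 = 223158; k=4: 104940 + 44550 + 40·33·27 = 185130; k=5: 167850 + 0 + 40·50·27 = 221850.
Minimum: 163422 at k=1.

163422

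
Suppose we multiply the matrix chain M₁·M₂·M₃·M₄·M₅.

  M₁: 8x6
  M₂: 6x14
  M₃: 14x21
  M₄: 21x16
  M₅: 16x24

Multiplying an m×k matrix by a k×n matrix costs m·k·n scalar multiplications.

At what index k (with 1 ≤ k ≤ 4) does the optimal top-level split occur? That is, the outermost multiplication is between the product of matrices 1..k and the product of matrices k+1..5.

1

Adjacent pairs: M₁M₂ = 8·6·14 = 672; M₂M₃ = 6·14·21 = 1764; M₃M₄ = 14·21·16 = 4704; M₄M₅ = 21·16·24 = 8064.
Length 3: M₁..M₃: k=1: 0+1764+8·6·21=2772; k=2: 672+0+8·14·21=3024 → min 2772 | M₂..M₄: k=2: 0+4704+6·14·16=6048; k=3: 1764+0+6·21·16=3780 → min 3780 | M₃..M₅: k=3: 0+8064+14·21·24=15120; k=4: 4704+0+14·16·24=10080 → min 10080.
Length 4: M₁..M₄: k=1: 0+3780+8·6·16=4548; k=2: 672+4704+8·14·16=7168; k=3: 2772+0+8·21·16=5460 → min 4548 | M₂..M₅: k=2: 0+10080+6·14·24=12096; k=3: 1764+8064+6·21·24=12852; k=4: 3780+0+6·16·24=6084 → min 6084.
Top-level splits: k=1: (M₁..M₁)·(M₂..M₅) → 0+6084+8·6·24 = 7236; k=2: (M₁..M₂)·(M₃..M₅) → 672+10080+8·14·24 = 13440; k=3: (M₁..M₃)·(M₄..M₅) → 2772+8064+8·21·24 = 14868; k=4: (M₁..M₄)·(M₅..M₅) → 4548+0+8·16·24 = 7620.
Best split is after M₁, i.e. k = 1.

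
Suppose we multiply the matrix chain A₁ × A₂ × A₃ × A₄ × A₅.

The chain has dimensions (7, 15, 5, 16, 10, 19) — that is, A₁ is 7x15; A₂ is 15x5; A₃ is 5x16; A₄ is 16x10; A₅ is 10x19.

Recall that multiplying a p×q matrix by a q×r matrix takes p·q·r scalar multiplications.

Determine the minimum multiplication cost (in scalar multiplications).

Adjacent pairs: A₁A₂ = 7·15·5 = 525; A₂A₃ = 15·5·16 = 1200; A₃A₄ = 5·16·10 = 800; A₄A₅ = 16·10·19 = 3040.
Length 3: A₁..A₃: k=1: 0+1200+7·15·16=2880; k=2: 525+0+7·5·16=1085 → min 1085 | A₂..A₄: k=2: 0+800+15·5·10=1550; k=3: 1200+0+15·16·10=3600 → min 1550 | A₃..A₅: k=3: 0+3040+5·16·19=4560; k=4: 800+0+5·10·19=1750 → min 1750.
Length 4: A₁..A₄: k=1: 0+1550+7·15·10=2600; k=2: 525+800+7·5·10=1675; k=3: 1085+0+7·16·10=2205 → min 1675 | A₂..A₅: k=2: 0+1750+15·5·19=3175; k=3: 1200+3040+15·16·19=8800; k=4: 1550+0+15·10·19=4400 → min 3175.
Length 5: A₁..A₅: k=1: 0+3175+7·15·19=5170; k=2: 525+1750+7·5·19=2940; k=3: 1085+3040+7·16·19=6253; k=4: 1675+0+7·10·19=3005 → min 2940.
Optimal order: ((A₁ × A₂) × ((A₃ × A₄) × A₅)) with cost 2940.

2940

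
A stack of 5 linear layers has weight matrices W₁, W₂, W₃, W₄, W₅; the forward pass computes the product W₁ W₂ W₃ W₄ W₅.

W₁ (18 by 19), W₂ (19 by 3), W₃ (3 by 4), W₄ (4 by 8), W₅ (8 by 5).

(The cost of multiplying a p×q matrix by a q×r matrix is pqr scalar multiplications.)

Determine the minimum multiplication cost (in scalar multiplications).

Adjacent pairs: W₁W₂ = 18·19·3 = 1026; W₂W₃ = 19·3·4 = 228; W₃W₄ = 3·4·8 = 96; W₄W₅ = 4·8·5 = 160.
Length 3: W₁..W₃: k=1: 0+228+18·19·4=1596; k=2: 1026+0+18·3·4=1242 → min 1242 | W₂..W₄: k=2: 0+96+19·3·8=552; k=3: 228+0+19·4·8=836 → min 552 | W₃..W₅: k=3: 0+160+3·4·5=220; k=4: 96+0+3·8·5=216 → min 216.
Length 4: W₁..W₄: k=1: 0+552+18·19·8=3288; k=2: 1026+96+18·3·8=1554; k=3: 1242+0+18·4·8=1818 → min 1554 | W₂..W₅: k=2: 0+216+19·3·5=501; k=3: 228+160+19·4·5=768; k=4: 552+0+19·8·5=1312 → min 501.
Length 5: W₁..W₅: k=1: 0+501+18·19·5=2211; k=2: 1026+216+18·3·5=1512; k=3: 1242+160+18·4·5=1762; k=4: 1554+0+18·8·5=2274 → min 1512.
Optimal order: ((W₁ W₂) ((W₃ W₄) W₅)) with cost 1512.

1512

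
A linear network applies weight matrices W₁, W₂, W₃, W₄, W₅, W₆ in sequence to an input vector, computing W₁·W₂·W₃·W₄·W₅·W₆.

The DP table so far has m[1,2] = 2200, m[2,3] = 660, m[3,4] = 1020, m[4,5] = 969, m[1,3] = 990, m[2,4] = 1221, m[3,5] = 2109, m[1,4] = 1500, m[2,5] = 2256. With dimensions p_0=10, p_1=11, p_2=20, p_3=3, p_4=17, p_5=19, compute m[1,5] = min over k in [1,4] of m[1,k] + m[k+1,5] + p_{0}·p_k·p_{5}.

2529

m[1,5] = min over k∈[1,4] of m[1,k]+m[k+1,5]+p_{0}·p_k·p_{5}.
k=1: 0 + 2256 + 10·11·19 = 4346; k=2: 2200 + 2109 + 10·20·19 = 8109; k=3: 990 + 969 + 10·3·19 = 2529; k=4: 1500 + 0 + 10·17·19 = 4730.
Minimum: 2529 at k=3.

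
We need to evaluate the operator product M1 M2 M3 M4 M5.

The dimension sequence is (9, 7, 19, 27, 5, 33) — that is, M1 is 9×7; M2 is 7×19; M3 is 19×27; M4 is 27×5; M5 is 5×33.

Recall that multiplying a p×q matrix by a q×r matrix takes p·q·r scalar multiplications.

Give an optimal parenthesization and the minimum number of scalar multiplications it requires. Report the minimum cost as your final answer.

Adjacent pairs: M1M2 = 9·7·19 = 1197; M2M3 = 7·19·27 = 3591; M3M4 = 19·27·5 = 2565; M4M5 = 27·5·33 = 4455.
Length 3: M1..M3: k=1: 0+3591+9·7·27=5292; k=2: 1197+0+9·19·27=5814 → min 5292 | M2..M4: k=2: 0+2565+7·19·5=3230; k=3: 3591+0+7·27·5=4536 → min 3230 | M3..M5: k=3: 0+4455+19·27·33=21384; k=4: 2565+0+19·5·33=5700 → min 5700.
Length 4: M1..M4: k=1: 0+3230+9·7·5=3545; k=2: 1197+2565+9·19·5=4617; k=3: 5292+0+9·27·5=6507 → min 3545 | M2..M5: k=2: 0+5700+7·19·33=10089; k=3: 3591+4455+7·27·33=14283; k=4: 3230+0+7·5·33=4385 → min 4385.
Length 5: M1..M5: k=1: 0+4385+9·7·33=6464; k=2: 1197+5700+9·19·33=12540; k=3: 5292+4455+9·27·33=17766; k=4: 3545+0+9·5·33=5030 → min 5030.
Optimal parenthesization: ((M1 (M2 (M3 M4))) M5) with cost 5030.

5030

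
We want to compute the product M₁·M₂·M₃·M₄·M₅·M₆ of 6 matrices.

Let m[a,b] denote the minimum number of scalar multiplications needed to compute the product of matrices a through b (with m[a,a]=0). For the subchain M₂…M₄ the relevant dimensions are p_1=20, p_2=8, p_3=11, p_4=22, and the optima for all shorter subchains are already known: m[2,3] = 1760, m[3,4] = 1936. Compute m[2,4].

5456

m[2,4] = min over k∈[2,3] of m[2,k]+m[k+1,4]+p_{1}·p_k·p_{4}.
k=2: 0 + 1936 + 20·8·22 = 5456; k=3: 1760 + 0 + 20·11·22 = 6600.
Minimum: 5456 at k=2.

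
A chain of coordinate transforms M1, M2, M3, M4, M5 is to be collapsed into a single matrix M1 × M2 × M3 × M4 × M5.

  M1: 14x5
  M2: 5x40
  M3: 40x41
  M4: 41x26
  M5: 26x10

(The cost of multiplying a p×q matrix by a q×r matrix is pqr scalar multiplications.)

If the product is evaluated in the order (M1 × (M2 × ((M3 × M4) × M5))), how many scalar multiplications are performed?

(M3 × M4): 40×41 by 41×26 → 40×26, cost 40·41·26 = 42640
((M3 × M4) × M5): 40×26 by 26×10 → 40×10, cost 40·26·10 = 10400; cumulative 53040
(M2 × ((M3 × M4) × M5)): 5×40 by 40×10 → 5×10, cost 5·40·10 = 2000; cumulative 55040
(M1 × (M2 × ((M3 × M4) × M5))): 14×5 by 5×10 → 14×10, cost 14·5·10 = 700; cumulative 55740
Total: 55740 scalar multiplications.

55740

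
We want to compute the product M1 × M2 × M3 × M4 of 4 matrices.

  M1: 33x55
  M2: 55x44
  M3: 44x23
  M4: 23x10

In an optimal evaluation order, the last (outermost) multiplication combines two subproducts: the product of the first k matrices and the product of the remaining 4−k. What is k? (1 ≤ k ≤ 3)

Adjacent pairs: M1M2 = 33·55·44 = 79860; M2M3 = 55·44·23 = 55660; M3M4 = 44·23·10 = 10120.
Length 3: M1..M3: k=1: 0+55660+33·55·23=97405; k=2: 79860+0+33·44·23=113256 → min 97405 | M2..M4: k=2: 0+10120+55·44·10=34320; k=3: 55660+0+55·23·10=68310 → min 34320.
Top-level splits: k=1: (M1..M1)·(M2..M4) → 0+34320+33·55·10 = 52470; k=2: (M1..M2)·(M3..M4) → 79860+10120+33·44·10 = 104500; k=3: (M1..M3)·(M4..M4) → 97405+0+33·23·10 = 104995.
Best split is after M1, i.e. k = 1.

1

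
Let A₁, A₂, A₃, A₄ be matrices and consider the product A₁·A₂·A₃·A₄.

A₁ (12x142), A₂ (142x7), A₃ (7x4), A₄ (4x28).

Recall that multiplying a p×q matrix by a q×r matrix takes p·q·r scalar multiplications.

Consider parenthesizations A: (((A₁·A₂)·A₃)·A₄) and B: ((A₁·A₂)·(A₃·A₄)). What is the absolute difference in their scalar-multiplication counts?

1456

Order A = (((A₁·A₂)·A₃)·A₄): (A₁·A₂): 12×142 by 142×7 → 12×7, cost 12·142·7 = 11928; ((A₁·A₂)·A₃): 12×7 by 7×4 → 12×4, cost 12·7·4 = 336; cumulative 12264; (((A₁·A₂)·A₃)·A₄): 12×4 by 4×28 → 12×28, cost 12·4·28 = 1344; cumulative 13608. Total 13608.
Order B = ((A₁·A₂)·(A₃·A₄)): (A₁·A₂): 12×142 by 142×7 → 12×7, cost 12·142·7 = 11928; (A₃·A₄): 7×4 by 4×28 → 7×28, cost 7·4·28 = 784; ((A₁·A₂)·(A₃·A₄)): 12×7 by 7×28 → 12×28, cost 12·7·28 = 2352; cumulative 15064. Total 15064.
Difference: |13608 − 15064| = 1456.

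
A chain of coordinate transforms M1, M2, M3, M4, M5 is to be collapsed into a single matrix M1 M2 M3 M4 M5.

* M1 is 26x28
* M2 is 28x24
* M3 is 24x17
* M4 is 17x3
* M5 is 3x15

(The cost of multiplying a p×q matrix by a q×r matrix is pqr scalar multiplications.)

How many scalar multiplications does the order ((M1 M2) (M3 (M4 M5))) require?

33717

(M1 M2): 26×28 by 28×24 → 26×24, cost 26·28·24 = 17472
(M4 M5): 17×3 by 3×15 → 17×15, cost 17·3·15 = 765
(M3 (M4 M5)): 24×17 by 17×15 → 24×15, cost 24·17·15 = 6120; cumulative 6885
((M1 M2) (M3 (M4 M5))): 26×24 by 24×15 → 26×15, cost 26·24·15 = 9360; cumulative 33717
Total: 33717 scalar multiplications.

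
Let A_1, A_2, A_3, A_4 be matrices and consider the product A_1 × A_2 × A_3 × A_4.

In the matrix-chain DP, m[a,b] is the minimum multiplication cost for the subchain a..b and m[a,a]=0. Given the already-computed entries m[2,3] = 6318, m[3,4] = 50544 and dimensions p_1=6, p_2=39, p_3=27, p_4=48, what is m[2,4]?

m[2,4] = min over k∈[2,3] of m[2,k]+m[k+1,4]+p_{1}·p_k·p_{4}.
k=2: 0 + 50544 + 6·39·48 = 61776; k=3: 6318 + 0 + 6·27·48 = 14094.
Minimum: 14094 at k=3.

14094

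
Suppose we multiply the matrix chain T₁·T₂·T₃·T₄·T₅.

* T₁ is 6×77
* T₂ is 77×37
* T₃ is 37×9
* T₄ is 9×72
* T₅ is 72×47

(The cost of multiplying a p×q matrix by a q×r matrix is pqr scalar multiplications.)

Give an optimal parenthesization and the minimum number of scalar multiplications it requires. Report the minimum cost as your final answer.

Adjacent pairs: T₁T₂ = 6·77·37 = 17094; T₂T₃ = 77·37·9 = 25641; T₃T₄ = 37·9·72 = 23976; T₄T₅ = 9·72·47 = 30456.
Length 3: T₁..T₃: k=1: 0+25641+6·77·9=29799; k=2: 17094+0+6·37·9=19092 → min 19092 | T₂..T₄: k=2: 0+23976+77·37·72=229104; k=3: 25641+0+77·9·72=75537 → min 75537 | T₃..T₅: k=3: 0+30456+37·9·47=46107; k=4: 23976+0+37·72·47=149184 → min 46107.
Length 4: T₁..T₄: k=1: 0+75537+6·77·72=108801; k=2: 17094+23976+6·37·72=57054; k=3: 19092+0+6·9·72=22980 → min 22980 | T₂..T₅: k=2: 0+46107+77·37·47=180010; k=3: 25641+30456+77·9·47=88668; k=4: 75537+0+77·72·47=336105 → min 88668.
Length 5: T₁..T₅: k=1: 0+88668+6·77·47=110382; k=2: 17094+46107+6·37·47=73635; k=3: 19092+30456+6·9·47=52086; k=4: 22980+0+6·72·47=43284 → min 43284.
Optimal parenthesization: ((((T₁·T₂)·T₃)·T₄)·T₅) with cost 43284.

43284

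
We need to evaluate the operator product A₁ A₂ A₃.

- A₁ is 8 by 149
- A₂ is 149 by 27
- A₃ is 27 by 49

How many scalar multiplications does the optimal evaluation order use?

Order (A₁ (A₂ A₃)): (A₂ A₃): 149×27 by 27×49 → 149×49, cost 149·27·49 = 197127; (A₁ (A₂ A₃)): 8×149 by 149×49 → 8×49, cost 8·149·49 = 58408; cumulative 255535. Total 255535.
Order ((A₁ A₂) A₃): (A₁ A₂): 8×149 by 149×27 → 8×27, cost 8·149·27 = 32184; ((A₁ A₂) A₃): 8×27 by 27×49 → 8×49, cost 8·27·49 = 10584; cumulative 42768. Total 42768.
Minimum: 42768.

42768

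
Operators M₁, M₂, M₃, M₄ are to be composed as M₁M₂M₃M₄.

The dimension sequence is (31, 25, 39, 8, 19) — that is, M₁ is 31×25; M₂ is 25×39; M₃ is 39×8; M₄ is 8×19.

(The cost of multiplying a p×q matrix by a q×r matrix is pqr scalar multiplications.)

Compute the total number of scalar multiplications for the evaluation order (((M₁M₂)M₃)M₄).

(M₁M₂): 31×25 by 25×39 → 31×39, cost 31·25·39 = 30225
((M₁M₂)M₃): 31×39 by 39×8 → 31×8, cost 31·39·8 = 9672; cumulative 39897
(((M₁M₂)M₃)M₄): 31×8 by 8×19 → 31×19, cost 31·8·19 = 4712; cumulative 44609
Total: 44609 scalar multiplications.

44609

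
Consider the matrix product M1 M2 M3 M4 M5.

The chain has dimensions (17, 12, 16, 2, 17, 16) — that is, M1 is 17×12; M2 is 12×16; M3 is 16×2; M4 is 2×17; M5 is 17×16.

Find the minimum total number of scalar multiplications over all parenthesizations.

Adjacent pairs: M1M2 = 17·12·16 = 3264; M2M3 = 12·16·2 = 384; M3M4 = 16·2·17 = 544; M4M5 = 2·17·16 = 544.
Length 3: M1..M3: k=1: 0+384+17·12·2=792; k=2: 3264+0+17·16·2=3808 → min 792 | M2..M4: k=2: 0+544+12·16·17=3808; k=3: 384+0+12·2·17=792 → min 792 | M3..M5: k=3: 0+544+16·2·16=1056; k=4: 544+0+16·17·16=4896 → min 1056.
Length 4: M1..M4: k=1: 0+792+17·12·17=4260; k=2: 3264+544+17·16·17=8432; k=3: 792+0+17·2·17=1370 → min 1370 | M2..M5: k=2: 0+1056+12·16·16=4128; k=3: 384+544+12·2·16=1312; k=4: 792+0+12·17·16=4056 → min 1312.
Length 5: M1..M5: k=1: 0+1312+17·12·16=4576; k=2: 3264+1056+17·16·16=8672; k=3: 792+544+17·2·16=1880; k=4: 1370+0+17·17·16=5994 → min 1880.
Optimal order: ((M1 (M2 M3)) (M4 M5)) with cost 1880.

1880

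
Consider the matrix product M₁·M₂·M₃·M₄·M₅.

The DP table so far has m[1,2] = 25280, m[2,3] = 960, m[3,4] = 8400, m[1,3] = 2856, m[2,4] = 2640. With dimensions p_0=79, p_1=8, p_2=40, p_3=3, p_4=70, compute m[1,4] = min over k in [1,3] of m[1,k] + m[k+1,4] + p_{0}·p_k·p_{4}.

m[1,4] = min over k∈[1,3] of m[1,k]+m[k+1,4]+p_{0}·p_k·p_{4}.
k=1: 0 + 2640 + 79·8·70 = 46880; k=2: 25280 + 8400 + 79·40·70 = 254880; k=3: 2856 + 0 + 79·3·70 = 19446.
Minimum: 19446 at k=3.

19446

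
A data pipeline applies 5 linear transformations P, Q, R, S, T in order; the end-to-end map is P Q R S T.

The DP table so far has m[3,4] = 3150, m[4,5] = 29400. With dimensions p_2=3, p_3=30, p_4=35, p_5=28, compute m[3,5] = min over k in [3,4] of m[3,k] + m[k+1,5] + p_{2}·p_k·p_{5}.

m[3,5] = min over k∈[3,4] of m[3,k]+m[k+1,5]+p_{2}·p_k·p_{5}.
k=3: 0 + 29400 + 3·30·28 = 31920; k=4: 3150 + 0 + 3·35·28 = 6090.
Minimum: 6090 at k=4.

6090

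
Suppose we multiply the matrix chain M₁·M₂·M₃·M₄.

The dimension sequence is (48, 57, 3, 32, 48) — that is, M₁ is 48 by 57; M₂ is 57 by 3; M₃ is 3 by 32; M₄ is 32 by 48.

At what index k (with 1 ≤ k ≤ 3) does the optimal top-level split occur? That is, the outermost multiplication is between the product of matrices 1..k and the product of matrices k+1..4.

2

Adjacent pairs: M₁M₂ = 48·57·3 = 8208; M₂M₃ = 57·3·32 = 5472; M₃M₄ = 3·32·48 = 4608.
Length 3: M₁..M₃: k=1: 0+5472+48·57·32=93024; k=2: 8208+0+48·3·32=12816 → min 12816 | M₂..M₄: k=2: 0+4608+57·3·48=12816; k=3: 5472+0+57·32·48=93024 → min 12816.
Top-level splits: k=1: (M₁..M₁)·(M₂..M₄) → 0+12816+48·57·48 = 144144; k=2: (M₁..M₂)·(M₃..M₄) → 8208+4608+48·3·48 = 19728; k=3: (M₁..M₃)·(M₄..M₄) → 12816+0+48·32·48 = 86544.
Best split is after M₂, i.e. k = 2.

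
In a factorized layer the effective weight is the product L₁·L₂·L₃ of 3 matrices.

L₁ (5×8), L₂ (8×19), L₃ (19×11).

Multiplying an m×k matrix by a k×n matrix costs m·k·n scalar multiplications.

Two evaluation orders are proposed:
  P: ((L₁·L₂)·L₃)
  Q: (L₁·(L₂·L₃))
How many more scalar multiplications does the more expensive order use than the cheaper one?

307

Order P = ((L₁·L₂)·L₃): (L₁·L₂): 5×8 by 8×19 → 5×19, cost 5·8·19 = 760; ((L₁·L₂)·L₃): 5×19 by 19×11 → 5×11, cost 5·19·11 = 1045; cumulative 1805. Total 1805.
Order Q = (L₁·(L₂·L₃)): (L₂·L₃): 8×19 by 19×11 → 8×11, cost 8·19·11 = 1672; (L₁·(L₂·L₃)): 5×8 by 8×11 → 5×11, cost 5·8·11 = 440; cumulative 2112. Total 2112.
Difference: |1805 − 2112| = 307.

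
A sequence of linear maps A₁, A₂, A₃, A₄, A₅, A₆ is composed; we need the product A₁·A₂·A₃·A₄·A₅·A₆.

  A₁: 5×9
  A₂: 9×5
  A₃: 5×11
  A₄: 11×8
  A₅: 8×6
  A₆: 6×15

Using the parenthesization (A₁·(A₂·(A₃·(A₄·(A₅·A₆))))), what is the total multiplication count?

4215

(A₅·A₆): 8×6 by 6×15 → 8×15, cost 8·6·15 = 720
(A₄·(A₅·A₆)): 11×8 by 8×15 → 11×15, cost 11·8·15 = 1320; cumulative 2040
(A₃·(A₄·(A₅·A₆))): 5×11 by 11×15 → 5×15, cost 5·11·15 = 825; cumulative 2865
(A₂·(A₃·(A₄·(A₅·A₆)))): 9×5 by 5×15 → 9×15, cost 9·5·15 = 675; cumulative 3540
(A₁·(A₂·(A₃·(A₄·(A₅·A₆))))): 5×9 by 9×15 → 5×15, cost 5·9·15 = 675; cumulative 4215
Total: 4215 scalar multiplications.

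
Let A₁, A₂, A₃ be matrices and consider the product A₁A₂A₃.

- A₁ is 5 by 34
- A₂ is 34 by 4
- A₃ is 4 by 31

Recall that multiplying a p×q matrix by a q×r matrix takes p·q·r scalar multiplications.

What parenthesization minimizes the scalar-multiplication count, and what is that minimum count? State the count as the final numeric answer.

(A₁(A₂A₃)): cost 9486.
((A₁A₂)A₃): cost 1300.
Optimal: ((A₁A₂)A₃) with cost 1300.

1300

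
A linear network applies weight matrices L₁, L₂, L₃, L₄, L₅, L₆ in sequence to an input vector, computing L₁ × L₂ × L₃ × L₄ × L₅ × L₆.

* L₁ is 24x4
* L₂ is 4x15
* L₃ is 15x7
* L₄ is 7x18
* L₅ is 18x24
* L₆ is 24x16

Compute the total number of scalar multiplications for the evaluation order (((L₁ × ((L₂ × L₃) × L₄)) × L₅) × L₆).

22236

(L₂ × L₃): 4×15 by 15×7 → 4×7, cost 4·15·7 = 420
((L₂ × L₃) × L₄): 4×7 by 7×18 → 4×18, cost 4·7·18 = 504; cumulative 924
(L₁ × ((L₂ × L₃) × L₄)): 24×4 by 4×18 → 24×18, cost 24·4·18 = 1728; cumulative 2652
((L₁ × ((L₂ × L₃) × L₄)) × L₅): 24×18 by 18×24 → 24×24, cost 24·18·24 = 10368; cumulative 13020
(((L₁ × ((L₂ × L₃) × L₄)) × L₅) × L₆): 24×24 by 24×16 → 24×16, cost 24·24·16 = 9216; cumulative 22236
Total: 22236 scalar multiplications.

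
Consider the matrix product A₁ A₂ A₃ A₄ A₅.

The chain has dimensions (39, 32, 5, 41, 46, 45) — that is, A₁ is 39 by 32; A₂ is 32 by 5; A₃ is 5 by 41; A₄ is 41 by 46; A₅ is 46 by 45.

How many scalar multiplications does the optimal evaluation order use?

34795

Adjacent pairs: A₁A₂ = 39·32·5 = 6240; A₂A₃ = 32·5·41 = 6560; A₃A₄ = 5·41·46 = 9430; A₄A₅ = 41·46·45 = 84870.
Length 3: A₁..A₃: k=1: 0+6560+39·32·41=57728; k=2: 6240+0+39·5·41=14235 → min 14235 | A₂..A₄: k=2: 0+9430+32·5·46=16790; k=3: 6560+0+32·41·46=66912 → min 16790 | A₃..A₅: k=3: 0+84870+5·41·45=94095; k=4: 9430+0+5·46·45=19780 → min 19780.
Length 4: A₁..A₄: k=1: 0+16790+39·32·46=74198; k=2: 6240+9430+39·5·46=24640; k=3: 14235+0+39·41·46=87789 → min 24640 | A₂..A₅: k=2: 0+19780+32·5·45=26980; k=3: 6560+84870+32·41·45=150470; k=4: 16790+0+32·46·45=83030 → min 26980.
Length 5: A₁..A₅: k=1: 0+26980+39·32·45=83140; k=2: 6240+19780+39·5·45=34795; k=3: 14235+84870+39·41·45=171060; k=4: 24640+0+39·46·45=105370 → min 34795.
Optimal order: ((A₁ A₂) ((A₃ A₄) A₅)) with cost 34795.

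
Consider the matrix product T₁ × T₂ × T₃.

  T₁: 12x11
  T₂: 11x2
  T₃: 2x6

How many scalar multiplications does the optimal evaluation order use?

Order (T₁ × (T₂ × T₃)): (T₂ × T₃): 11×2 by 2×6 → 11×6, cost 11·2·6 = 132; (T₁ × (T₂ × T₃)): 12×11 by 11×6 → 12×6, cost 12·11·6 = 792; cumulative 924. Total 924.
Order ((T₁ × T₂) × T₃): (T₁ × T₂): 12×11 by 11×2 → 12×2, cost 12·11·2 = 264; ((T₁ × T₂) × T₃): 12×2 by 2×6 → 12×6, cost 12·2·6 = 144; cumulative 408. Total 408.
Minimum: 408.

408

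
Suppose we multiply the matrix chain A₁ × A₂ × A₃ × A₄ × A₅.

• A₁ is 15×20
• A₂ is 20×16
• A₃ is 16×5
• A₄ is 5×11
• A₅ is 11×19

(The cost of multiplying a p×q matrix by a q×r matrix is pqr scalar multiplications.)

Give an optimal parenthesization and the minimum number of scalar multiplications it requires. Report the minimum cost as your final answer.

Adjacent pairs: A₁A₂ = 15·20·16 = 4800; A₂A₃ = 20·16·5 = 1600; A₃A₄ = 16·5·11 = 880; A₄A₅ = 5·11·19 = 1045.
Length 3: A₁..A₃: k=1: 0+1600+15·20·5=3100; k=2: 4800+0+15·16·5=6000 → min 3100 | A₂..A₄: k=2: 0+880+20·16·11=4400; k=3: 1600+0+20·5·11=2700 → min 2700 | A₃..A₅: k=3: 0+1045+16·5·19=2565; k=4: 880+0+16·11·19=4224 → min 2565.
Length 4: A₁..A₄: k=1: 0+2700+15·20·11=6000; k=2: 4800+880+15·16·11=8320; k=3: 3100+0+15·5·11=3925 → min 3925 | A₂..A₅: k=2: 0+2565+20·16·19=8645; k=3: 1600+1045+20·5·19=4545; k=4: 2700+0+20·11·19=6880 → min 4545.
Length 5: A₁..A₅: k=1: 0+4545+15·20·19=10245; k=2: 4800+2565+15·16·19=11925; k=3: 3100+1045+15·5·19=5570; k=4: 3925+0+15·11·19=7060 → min 5570.
Optimal parenthesization: ((A₁ × (A₂ × A₃)) × (A₄ × A₅)) with cost 5570.

5570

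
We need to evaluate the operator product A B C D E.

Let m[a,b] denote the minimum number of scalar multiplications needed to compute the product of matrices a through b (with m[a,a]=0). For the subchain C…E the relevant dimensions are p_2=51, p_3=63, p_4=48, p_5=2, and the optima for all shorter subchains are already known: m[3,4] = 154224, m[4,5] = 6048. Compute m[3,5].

12474

m[3,5] = min over k∈[3,4] of m[3,k]+m[k+1,5]+p_{2}·p_k·p_{5}.
k=3: 0 + 6048 + 51·63·2 = 12474; k=4: 154224 + 0 + 51·48·2 = 159120.
Minimum: 12474 at k=3.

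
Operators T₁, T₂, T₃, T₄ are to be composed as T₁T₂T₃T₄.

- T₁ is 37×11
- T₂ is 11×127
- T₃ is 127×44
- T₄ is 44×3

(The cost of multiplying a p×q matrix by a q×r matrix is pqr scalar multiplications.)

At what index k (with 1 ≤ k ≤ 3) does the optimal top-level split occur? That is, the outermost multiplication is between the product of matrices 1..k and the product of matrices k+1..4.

Adjacent pairs: T₁T₂ = 37·11·127 = 51689; T₂T₃ = 11·127·44 = 61468; T₃T₄ = 127·44·3 = 16764.
Length 3: T₁..T₃: k=1: 0+61468+37·11·44=79376; k=2: 51689+0+37·127·44=258445 → min 79376 | T₂..T₄: k=2: 0+16764+11·127·3=20955; k=3: 61468+0+11·44·3=62920 → min 20955.
Top-level splits: k=1: (T₁..T₁)·(T₂..T₄) → 0+20955+37·11·3 = 22176; k=2: (T₁..T₂)·(T₃..T₄) → 51689+16764+37·127·3 = 82550; k=3: (T₁..T₃)·(T₄..T₄) → 79376+0+37·44·3 = 84260.
Best split is after T₁, i.e. k = 1.

1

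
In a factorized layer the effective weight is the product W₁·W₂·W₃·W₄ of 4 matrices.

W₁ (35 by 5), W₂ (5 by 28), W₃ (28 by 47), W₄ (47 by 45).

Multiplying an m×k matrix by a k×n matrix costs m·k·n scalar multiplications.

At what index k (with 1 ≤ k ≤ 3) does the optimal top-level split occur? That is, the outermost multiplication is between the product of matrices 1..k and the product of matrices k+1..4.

Adjacent pairs: W₁W₂ = 35·5·28 = 4900; W₂W₃ = 5·28·47 = 6580; W₃W₄ = 28·47·45 = 59220.
Length 3: W₁..W₃: k=1: 0+6580+35·5·47=14805; k=2: 4900+0+35·28·47=50960 → min 14805 | W₂..W₄: k=2: 0+59220+5·28·45=65520; k=3: 6580+0+5·47·45=17155 → min 17155.
Top-level splits: k=1: (W₁..W₁)·(W₂..W₄) → 0+17155+35·5·45 = 25030; k=2: (W₁..W₂)·(W₃..W₄) → 4900+59220+35·28·45 = 108220; k=3: (W₁..W₃)·(W₄..W₄) → 14805+0+35·47·45 = 88830.
Best split is after W₁, i.e. k = 1.

1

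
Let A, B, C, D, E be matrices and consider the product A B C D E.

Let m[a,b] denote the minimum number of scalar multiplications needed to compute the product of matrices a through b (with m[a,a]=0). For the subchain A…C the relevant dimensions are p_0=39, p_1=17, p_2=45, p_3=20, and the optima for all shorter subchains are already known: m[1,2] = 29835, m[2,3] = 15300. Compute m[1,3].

m[1,3] = min over k∈[1,2] of m[1,k]+m[k+1,3]+p_{0}·p_k·p_{3}.
k=1: 0 + 15300 + 39·17·20 = 28560; k=2: 29835 + 0 + 39·45·20 = 64935.
Minimum: 28560 at k=1.

28560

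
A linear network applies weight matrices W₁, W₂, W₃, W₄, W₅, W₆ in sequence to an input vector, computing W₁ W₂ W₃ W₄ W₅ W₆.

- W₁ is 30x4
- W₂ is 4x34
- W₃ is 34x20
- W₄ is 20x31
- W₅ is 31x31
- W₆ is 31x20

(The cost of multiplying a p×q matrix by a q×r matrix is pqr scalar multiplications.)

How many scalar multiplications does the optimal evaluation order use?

Adjacent pairs: W₁W₂ = 30·4·34 = 4080; W₂W₃ = 4·34·20 = 2720; W₃W₄ = 34·20·31 = 21080; W₄W₅ = 20·31·31 = 19220; W₅W₆ = 31·31·20 = 19220.
Length 3: W₁..W₃: k=1: 0+2720+30·4·20=5120; k=2: 4080+0+30·34·20=24480 → min 5120 | W₂..W₄: k=2: 0+21080+4·34·31=25296; k=3: 2720+0+4·20·31=5200 → min 5200 | W₃..W₅: k=3: 0+19220+34·20·31=40300; k=4: 21080+0+34·31·31=53754 → min 40300 | W₄..W₆: k=4: 0+19220+20·31·20=31620; k=5: 19220+0+20·31·20=31620 → min 31620.
Length 4: W₁..W₄: k=1: 0+5200+30·4·31=8920; k=2: 4080+21080+30·34·31=56780; k=3: 5120+0+30·20·31=23720 → min 8920 | W₂..W₅: k=2: 0+40300+4·34·31=44516; k=3: 2720+19220+4·20·31=24420; k=4: 5200+0+4·31·31=9044 → min 9044 | W₃..W₆: k=3: 0+31620+34·20·20=45220; k=4: 21080+19220+34·31·20=61380; k=5: 40300+0+34·31·20=61380 → min 45220.
Length 5: W₁..W₅: k=1: 0+9044+30·4·31=12764; k=2: 4080+40300+30·34·31=76000; k=3: 5120+19220+30·20·31=42940; k=4: 8920+0+30·31·31=37750 → min 12764 | W₂..W₆: k=2: 0+45220+4·34·20=47940; k=3: 2720+31620+4·20·20=35940; k=4: 5200+19220+4·31·20=26900; k=5: 9044+0+4·31·20=11524 → min 11524.
Length 6: W₁..W₆: k=1: 0+11524+30·4·20=13924; k=2: 4080+45220+30·34·20=69700; k=3: 5120+31620+30·20·20=48740; k=4: 8920+19220+30·31·20=46740; k=5: 12764+0+30·31·20=31364 → min 13924.
Optimal order: (W₁ ((((W₂ W₃) W₄) W₅) W₆)) with cost 13924.

13924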